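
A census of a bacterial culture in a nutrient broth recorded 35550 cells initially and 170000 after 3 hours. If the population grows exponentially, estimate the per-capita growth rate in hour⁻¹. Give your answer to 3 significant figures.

0.522 per hour

From N(t) = N₀·e^(rt): e^(r·3) = 170000/35550 = 4.782.
r·3 = ln(4.782) = 1.5649, so r = 1.5649/3 = 0.52162.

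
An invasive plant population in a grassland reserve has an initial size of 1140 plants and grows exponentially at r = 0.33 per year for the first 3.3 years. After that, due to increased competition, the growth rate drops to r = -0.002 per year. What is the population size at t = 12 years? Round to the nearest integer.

Phase 1: N(3.3) = 1140·e^(0.33×3.3) = 1140·e^1.089 = 3387.28.
Phase 2 runs for 12 − 3.3 = 8.7 years at r = -0.002.
N(12) = 3387.28·e^(-0.002×8.7) = 3387.28·e^-0.0174 = 3328.85.

3329 plants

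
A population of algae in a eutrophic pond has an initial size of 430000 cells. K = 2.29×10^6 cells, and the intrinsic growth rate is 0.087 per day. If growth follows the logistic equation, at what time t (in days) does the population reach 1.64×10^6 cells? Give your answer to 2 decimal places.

A = (K − N₀)/N₀ = (2.29×10^6 − 430000)/430000 = 4.3256.
Solve 2.29×10^6/(1 + 4.3256·e^(−0.087t)) = 1.64×10^6: 1 + 4.3256·e^(−0.087t) = 1.3963, so e^(−0.087t) = 0.0916273.
−0.087·t = ln(0.0916273) = -2.39, so t = 2.39/0.087 = 27.472.

27.47 days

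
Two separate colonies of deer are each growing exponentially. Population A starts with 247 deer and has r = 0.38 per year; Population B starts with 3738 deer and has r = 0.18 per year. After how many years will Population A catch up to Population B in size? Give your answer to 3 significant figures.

Set 247·e^(0.38t) = 3738·e^(0.18t).
e^((0.38 − 0.18)t) = 3738/247 → e^(0.2·t) = 15.134.
0.2·t = ln(15.134) = 2.7169, so t = 2.7169/0.2 = 13.585.

13.6 years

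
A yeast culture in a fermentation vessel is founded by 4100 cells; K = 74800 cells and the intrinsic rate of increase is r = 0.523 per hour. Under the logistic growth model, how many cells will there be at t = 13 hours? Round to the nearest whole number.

A = (K − N₀)/N₀ = (74800 − 4100)/4100 = 17.244.
N(t) = K/(1 + A·e^(−rt)) = 74800/(1 + 17.244×e^(−0.523×13)).
e^(−6.799) = 0.0011149; denominator = 1 + 17.244×0.0011149 = 1.0192.
N = 74800/1.0192 = 73389.1.

73389 cells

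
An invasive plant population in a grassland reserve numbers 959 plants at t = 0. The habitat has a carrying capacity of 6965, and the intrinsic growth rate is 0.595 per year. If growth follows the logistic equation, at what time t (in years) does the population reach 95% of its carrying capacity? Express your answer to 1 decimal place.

A = (K − N₀)/N₀ = (6965 − 959)/959 = 6.2628.
Solve 6965/(1 + 6.2628·e^(−0.595t)) = 6616.75: 1 + 6.2628·e^(−0.595t) = 1.0526, so e^(−0.595t) = 0.00840388.
−0.595·t = ln(0.00840388) = -4.7791, so t = 4.7791/0.595 = 8.032.

8.0 years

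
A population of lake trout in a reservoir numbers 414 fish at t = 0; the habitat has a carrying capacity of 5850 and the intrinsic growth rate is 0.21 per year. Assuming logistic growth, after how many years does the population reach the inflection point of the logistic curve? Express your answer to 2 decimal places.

Logistic growth is fastest at N = K/2 = 2925.
A = (K − N₀)/N₀ = 13.13. Set K/(1 + A·e^(−rt)) = K/2 → A·e^(−rt) = 1.
e^(−0.21t) = 1/13.13 = 0.0761589, so t = ln(13.13)/0.21 = 2.5749/0.21 = 12.262.

12.26 years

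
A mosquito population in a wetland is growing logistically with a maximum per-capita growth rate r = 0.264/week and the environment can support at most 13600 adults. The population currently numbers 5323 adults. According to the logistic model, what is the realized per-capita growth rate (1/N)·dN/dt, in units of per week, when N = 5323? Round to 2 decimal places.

(1/N)·dN/dt = r(1 − N/K) = 0.264 × (1 − 5323/13600).
= 0.264 × 0.6086 = 0.16067.

0.16 per week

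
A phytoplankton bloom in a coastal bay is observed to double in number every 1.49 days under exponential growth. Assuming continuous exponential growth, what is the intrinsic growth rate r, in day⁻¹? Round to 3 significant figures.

r = ln(2)/t_d = 0.6931/1.49 = 0.4652.

0.465 per day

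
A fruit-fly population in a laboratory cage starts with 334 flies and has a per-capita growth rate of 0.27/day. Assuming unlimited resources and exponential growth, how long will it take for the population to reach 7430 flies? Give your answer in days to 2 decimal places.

11.49 days

Set N₀·e^(rt) = 7430: e^(0.27·t) = 7430/334 = 22.246.
0.27·t = ln(22.246) = 3.1021, so t = 3.1021/0.27 = 11.489.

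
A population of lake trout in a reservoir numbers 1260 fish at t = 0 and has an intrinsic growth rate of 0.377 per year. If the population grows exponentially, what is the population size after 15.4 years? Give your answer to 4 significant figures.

418600 fish

N(t) = N₀·e^(rt) = 1260 × e^(0.377×15.4) = 1260 × e^5.806.
e^5.806 ≈ 332.22, so N ≈ 1260 × 332.22 = 418598.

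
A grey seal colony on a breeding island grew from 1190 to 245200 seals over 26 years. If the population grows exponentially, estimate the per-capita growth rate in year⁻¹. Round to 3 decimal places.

From N(t) = N₀·e^(rt): e^(r·26) = 245200/1190 = 206.05.
r·26 = ln(206.05) = 5.3281, so r = 5.3281/26 = 0.20493.

0.205 per year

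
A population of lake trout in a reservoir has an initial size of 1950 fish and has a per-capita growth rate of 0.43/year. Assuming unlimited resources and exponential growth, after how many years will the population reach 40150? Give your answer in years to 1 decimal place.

7.0 years

Set N₀·e^(rt) = 40150: e^(0.43·t) = 40150/1950 = 20.59.
0.43·t = ln(20.59) = 3.0248, so t = 3.0248/0.43 = 7.0344.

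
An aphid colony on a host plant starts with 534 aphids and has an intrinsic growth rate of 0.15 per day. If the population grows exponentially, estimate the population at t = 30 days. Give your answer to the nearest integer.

N(t) = N₀·e^(rt) = 534 × e^(0.15×30) = 534 × e^4.5.
e^4.5 ≈ 90.017, so N ≈ 534 × 90.017 = 48069.1.

48069 aphids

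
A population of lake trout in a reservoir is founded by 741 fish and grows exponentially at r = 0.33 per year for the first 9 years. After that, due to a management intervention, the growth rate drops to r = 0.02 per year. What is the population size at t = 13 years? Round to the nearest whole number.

15646 fish

Phase 1: N(9) = 741·e^(0.33×9) = 741·e^2.97 = 14443.5.
Phase 2 runs for 13 − 9 = 4 years at r = 0.02.
N(13) = 14443.5·e^(0.02×4) = 14443.5·e^0.08 = 15646.5.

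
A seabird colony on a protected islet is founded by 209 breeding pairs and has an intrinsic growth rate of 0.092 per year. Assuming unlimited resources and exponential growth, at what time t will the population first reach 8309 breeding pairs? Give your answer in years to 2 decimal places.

40.03 years

Set N₀·e^(rt) = 8309: e^(0.092·t) = 8309/209 = 39.756.
0.092·t = ln(39.756) = 3.6828, so t = 3.6828/0.092 = 40.03.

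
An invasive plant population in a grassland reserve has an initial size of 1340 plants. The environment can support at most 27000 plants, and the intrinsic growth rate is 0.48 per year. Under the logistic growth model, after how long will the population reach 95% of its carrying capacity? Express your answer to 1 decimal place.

A = (K − N₀)/N₀ = (27000 − 1340)/1340 = 19.149.
Solve 27000/(1 + 19.149·e^(−0.48t)) = 25650: 1 + 19.149·e^(−0.48t) = 1.0526, so e^(−0.48t) = 0.00274849.
−0.48·t = ln(0.00274849) = -5.8967, so t = 5.8967/0.48 = 12.285.

12.3 years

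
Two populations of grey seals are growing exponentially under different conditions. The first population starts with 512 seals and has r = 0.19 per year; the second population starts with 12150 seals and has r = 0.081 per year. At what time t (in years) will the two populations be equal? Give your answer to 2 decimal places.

Set 512·e^(0.19t) = 12150·e^(0.081t).
e^((0.19 − 0.081)t) = 12150/512 → e^(0.109·t) = 23.73.
0.109·t = ln(23.73) = 3.1668, so t = 3.1668/0.109 = 29.053.

29.05 years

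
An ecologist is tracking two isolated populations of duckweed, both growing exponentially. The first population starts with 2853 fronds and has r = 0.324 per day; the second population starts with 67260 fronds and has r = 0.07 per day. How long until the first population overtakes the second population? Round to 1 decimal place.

Set 2853·e^(0.324t) = 67260·e^(0.07t).
e^((0.324 − 0.07)t) = 67260/2853 → e^(0.254·t) = 23.575.
0.254·t = ln(23.575) = 3.1602, so t = 3.1602/0.254 = 12.442.

12.4 days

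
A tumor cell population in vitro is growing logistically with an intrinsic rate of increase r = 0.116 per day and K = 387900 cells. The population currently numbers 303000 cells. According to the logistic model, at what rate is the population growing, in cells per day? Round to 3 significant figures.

7690 cells per day

dN/dt = rN(1 − N/K) = 0.116 × 303000 × (1 − 303000/387900).
1 − 303000/387900 = 0.21887; dN/dt = 0.116 × 303000 × 0.21887 = 7692.9.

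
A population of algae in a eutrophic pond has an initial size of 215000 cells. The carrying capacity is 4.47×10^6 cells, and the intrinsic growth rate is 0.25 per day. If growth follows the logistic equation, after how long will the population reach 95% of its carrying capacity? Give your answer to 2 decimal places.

A = (K − N₀)/N₀ = (4.47×10^6 − 215000)/215000 = 19.791.
Solve 4.47×10^6/(1 + 19.791·e^(−0.25t)) = 4.2465×10^6: 1 + 19.791·e^(−0.25t) = 1.0526, so e^(−0.25t) = 0.00265941.
−0.25·t = ln(0.00265941) = -5.9297, so t = 5.9297/0.25 = 23.719.

23.72 days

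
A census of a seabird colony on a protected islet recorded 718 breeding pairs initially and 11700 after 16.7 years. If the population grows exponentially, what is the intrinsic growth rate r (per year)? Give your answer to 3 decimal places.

0.167 per year

From N(t) = N₀·e^(rt): e^(r·16.7) = 11700/718 = 16.295.
r·16.7 = ln(16.295) = 2.7909, so r = 2.7909/16.7 = 0.16712.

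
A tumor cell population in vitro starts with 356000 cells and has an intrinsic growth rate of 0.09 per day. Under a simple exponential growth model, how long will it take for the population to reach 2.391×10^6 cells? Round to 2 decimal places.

Set N₀·e^(rt) = 2.391×10^6: e^(0.09·t) = 2.391×10^6/356000 = 6.7163.
0.09·t = ln(6.7163) = 1.9045, so t = 1.9045/0.09 = 21.162.

21.16 days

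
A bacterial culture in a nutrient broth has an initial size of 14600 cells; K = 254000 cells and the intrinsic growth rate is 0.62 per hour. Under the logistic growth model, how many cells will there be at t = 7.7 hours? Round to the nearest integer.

A = (K − N₀)/N₀ = (254000 − 14600)/14600 = 16.397.
N(t) = K/(1 + A·e^(−rt)) = 254000/(1 + 16.397×e^(−0.62×7.7)).
e^(−4.774) = 0.0084465; denominator = 1 + 16.397×0.0084465 = 1.1385.
N = 254000/1.1385 = 223101.

223101 cells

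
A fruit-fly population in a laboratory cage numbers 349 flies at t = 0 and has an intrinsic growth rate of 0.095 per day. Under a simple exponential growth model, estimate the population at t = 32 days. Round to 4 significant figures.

N(t) = N₀·e^(rt) = 349 × e^(0.095×32) = 349 × e^3.04.
e^3.04 ≈ 20.905, so N ≈ 349 × 20.905 = 7295.93.

7296 flies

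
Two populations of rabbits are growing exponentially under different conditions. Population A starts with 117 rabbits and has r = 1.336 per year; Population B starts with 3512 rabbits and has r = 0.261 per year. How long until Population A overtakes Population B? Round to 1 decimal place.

Set 117·e^(1.336t) = 3512·e^(0.261t).
e^((1.336 − 0.261)t) = 3512/117 → e^(1.075·t) = 30.017.
1.075·t = ln(30.017) = 3.4018, so t = 3.4018/1.075 = 3.1644.

3.2 years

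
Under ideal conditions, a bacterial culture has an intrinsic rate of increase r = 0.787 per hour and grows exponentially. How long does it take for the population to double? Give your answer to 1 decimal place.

Doubling time t_d = ln(2)/r = 0.6931/0.787 = 0.88075.

0.9 hours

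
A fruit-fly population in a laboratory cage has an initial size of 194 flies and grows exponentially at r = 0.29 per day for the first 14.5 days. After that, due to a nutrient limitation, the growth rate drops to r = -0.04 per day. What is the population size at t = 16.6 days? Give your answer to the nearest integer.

Phase 1: N(14.5) = 194·e^(0.29×14.5) = 194·e^4.205 = 13002.
Phase 2 runs for 16.6 − 14.5 = 2.1 days at r = -0.04.
N(16.6) = 13002·e^(-0.04×2.1) = 13002·e^-0.084 = 11954.4.

11954 flies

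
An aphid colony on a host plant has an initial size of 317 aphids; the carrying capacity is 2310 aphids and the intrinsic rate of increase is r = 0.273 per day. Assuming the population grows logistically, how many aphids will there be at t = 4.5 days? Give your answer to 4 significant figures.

A = (K − N₀)/N₀ = (2310 − 317)/317 = 6.2871.
N(t) = K/(1 + A·e^(−rt)) = 2310/(1 + 6.2871×e^(−0.273×4.5)).
e^(−1.229) = 0.29273; denominator = 1 + 6.2871×0.29273 = 2.8404.
N = 2310/2.8404 = 813.26.

813.3 aphids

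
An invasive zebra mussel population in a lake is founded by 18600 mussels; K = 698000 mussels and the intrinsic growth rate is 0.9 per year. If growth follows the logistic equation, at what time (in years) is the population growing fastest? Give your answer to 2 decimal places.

Logistic growth is fastest at N = K/2 = 349000.
A = (K − N₀)/N₀ = 36.527. Set K/(1 + A·e^(−rt)) = K/2 → A·e^(−rt) = 1.
e^(−0.9t) = 1/36.527 = 0.0273771, so t = ln(36.527)/0.9 = 3.598/0.9 = 3.9978.

4.00 years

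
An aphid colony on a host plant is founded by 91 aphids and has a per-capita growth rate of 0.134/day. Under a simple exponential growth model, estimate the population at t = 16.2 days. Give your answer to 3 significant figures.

798 aphids

N(t) = N₀·e^(rt) = 91 × e^(0.134×16.2) = 91 × e^2.171.
e^2.171 ≈ 8.7653, so N ≈ 91 × 8.7653 = 797.642.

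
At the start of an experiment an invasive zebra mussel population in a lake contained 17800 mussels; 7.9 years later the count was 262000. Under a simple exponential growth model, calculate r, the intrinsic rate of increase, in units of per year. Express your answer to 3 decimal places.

From N(t) = N₀·e^(rt): e^(r·7.9) = 262000/17800 = 14.719.
r·7.9 = ln(14.719) = 2.6891, so r = 2.6891/7.9 = 0.3404.

0.340 per year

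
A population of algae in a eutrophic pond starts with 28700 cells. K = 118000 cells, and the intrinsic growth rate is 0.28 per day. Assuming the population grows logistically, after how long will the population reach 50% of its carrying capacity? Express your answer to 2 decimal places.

A = (K − N₀)/N₀ = (118000 − 28700)/28700 = 3.1115.
Solve 118000/(1 + 3.1115·e^(−0.28t)) = 59000: 1 + 3.1115·e^(−0.28t) = 2, so e^(−0.28t) = 0.321389.
−0.28·t = ln(0.321389) = -1.1351, so t = 1.1351/0.28 = 4.0539.

4.05 days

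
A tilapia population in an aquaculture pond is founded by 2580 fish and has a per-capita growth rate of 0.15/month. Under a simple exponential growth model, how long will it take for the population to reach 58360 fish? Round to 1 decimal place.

20.8 months

Set N₀·e^(rt) = 58360: e^(0.15·t) = 58360/2580 = 22.62.
0.15·t = ln(22.62) = 3.1188, so t = 3.1188/0.15 = 20.792.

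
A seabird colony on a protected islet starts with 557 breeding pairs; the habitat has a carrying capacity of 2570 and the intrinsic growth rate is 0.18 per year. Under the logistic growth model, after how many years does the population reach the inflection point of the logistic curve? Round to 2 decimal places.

Logistic growth is fastest at N = K/2 = 1285.
A = (K − N₀)/N₀ = 3.614. Set K/(1 + A·e^(−rt)) = K/2 → A·e^(−rt) = 1.
e^(−0.18t) = 1/3.614 = 0.276701, so t = ln(3.614)/0.18 = 1.2848/0.18 = 7.1379.

7.14 years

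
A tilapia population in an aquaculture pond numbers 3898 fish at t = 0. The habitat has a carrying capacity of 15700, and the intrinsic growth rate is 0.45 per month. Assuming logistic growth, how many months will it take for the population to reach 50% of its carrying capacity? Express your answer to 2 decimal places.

2.46 months

A = (K − N₀)/N₀ = (15700 − 3898)/3898 = 3.0277.
Solve 15700/(1 + 3.0277·e^(−0.45t)) = 7850: 1 + 3.0277·e^(−0.45t) = 2, so e^(−0.45t) = 0.330283.
−0.45·t = ln(0.330283) = -1.1078, so t = 1.1078/0.45 = 2.4618.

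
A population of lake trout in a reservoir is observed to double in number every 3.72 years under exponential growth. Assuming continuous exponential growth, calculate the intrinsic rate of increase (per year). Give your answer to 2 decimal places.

r = ln(2)/t_d = 0.6931/3.72 = 0.18633.

0.19 per year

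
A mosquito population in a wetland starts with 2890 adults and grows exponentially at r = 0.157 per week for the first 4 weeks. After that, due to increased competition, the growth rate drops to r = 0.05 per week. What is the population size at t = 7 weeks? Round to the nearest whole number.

Phase 1: N(4) = 2890·e^(0.157×4) = 2890·e^0.628 = 5415.45.
Phase 2 runs for 7 − 4 = 3 weeks at r = 0.05.
N(7) = 5415.45·e^(0.05×3) = 5415.45·e^0.15 = 6291.86.

6292 adults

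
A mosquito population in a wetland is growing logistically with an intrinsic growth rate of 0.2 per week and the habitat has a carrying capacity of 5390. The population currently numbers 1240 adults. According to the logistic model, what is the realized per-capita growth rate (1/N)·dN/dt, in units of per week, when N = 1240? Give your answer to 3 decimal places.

(1/N)·dN/dt = r(1 − N/K) = 0.2 × (1 − 1240/5390).
= 0.2 × 0.76994 = 0.15399.

0.154 per week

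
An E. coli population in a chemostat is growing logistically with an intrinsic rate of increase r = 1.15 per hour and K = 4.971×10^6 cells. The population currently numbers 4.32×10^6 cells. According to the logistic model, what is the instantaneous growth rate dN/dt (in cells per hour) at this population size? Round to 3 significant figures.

651000 cells per hour

dN/dt = rN(1 − N/K) = 1.15 × 4.32×10^6 × (1 − 4.32×10^6/4.971×10^6).
1 − 4.32×10^6/4.971×10^6 = 0.13096; dN/dt = 1.15 × 4.32×10^6 × 0.13096 = 6.50607×10^5.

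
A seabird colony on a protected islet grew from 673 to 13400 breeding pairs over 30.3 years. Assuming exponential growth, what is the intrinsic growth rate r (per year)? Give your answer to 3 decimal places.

0.099 per year

From N(t) = N₀·e^(rt): e^(r·30.3) = 13400/673 = 19.911.
r·30.3 = ln(19.911) = 2.9913, so r = 2.9913/30.3 = 0.098722.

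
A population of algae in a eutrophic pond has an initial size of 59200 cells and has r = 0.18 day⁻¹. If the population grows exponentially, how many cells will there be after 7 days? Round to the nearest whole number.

208705 cells

N(t) = N₀·e^(rt) = 59200 × e^(0.18×7) = 59200 × e^1.26.
e^1.26 ≈ 3.5254, so N ≈ 59200 × 3.5254 = 208705.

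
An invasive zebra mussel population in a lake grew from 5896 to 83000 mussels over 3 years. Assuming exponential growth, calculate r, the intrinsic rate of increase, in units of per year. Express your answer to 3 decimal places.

From N(t) = N₀·e^(rt): e^(r·3) = 83000/5896 = 14.077.
r·3 = ln(14.077) = 2.6446, so r = 2.6446/3 = 0.88152.

0.882 per year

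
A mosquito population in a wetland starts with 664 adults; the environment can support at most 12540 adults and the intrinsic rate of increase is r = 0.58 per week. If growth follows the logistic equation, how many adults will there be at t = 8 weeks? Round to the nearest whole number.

10693 adults

A = (K − N₀)/N₀ = (12540 − 664)/664 = 17.886.
N(t) = K/(1 + A·e^(−rt)) = 12540/(1 + 17.886×e^(−0.58×8)).
e^(−4.64) = 0.0096577; denominator = 1 + 17.886×0.0096577 = 1.1727.
N = 12540/1.1727 = 10693.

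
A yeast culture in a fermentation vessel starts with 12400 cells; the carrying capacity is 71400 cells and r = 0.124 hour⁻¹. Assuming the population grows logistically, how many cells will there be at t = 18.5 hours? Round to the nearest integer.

48246 cells

A = (K − N₀)/N₀ = (71400 − 12400)/12400 = 4.7581.
N(t) = K/(1 + A·e^(−rt)) = 71400/(1 + 4.7581×e^(−0.124×18.5)).
e^(−2.294) = 0.10086; denominator = 1 + 4.7581×0.10086 = 1.4799.
N = 71400/1.4799 = 48246.2.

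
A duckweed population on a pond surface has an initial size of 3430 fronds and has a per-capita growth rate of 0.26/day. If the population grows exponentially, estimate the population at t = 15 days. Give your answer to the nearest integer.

N(t) = N₀·e^(rt) = 3430 × e^(0.26×15) = 3430 × e^3.9.
e^3.9 ≈ 49.402, so N ≈ 3430 × 49.402 = 169450.

169450 fronds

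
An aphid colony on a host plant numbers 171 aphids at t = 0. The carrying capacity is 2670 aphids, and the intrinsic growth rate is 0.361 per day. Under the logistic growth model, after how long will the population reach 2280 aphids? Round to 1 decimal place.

12.3 days

A = (K − N₀)/N₀ = (2670 − 171)/171 = 14.614.
Solve 2670/(1 + 14.614·e^(−0.361t)) = 2280: 1 + 14.614·e^(−0.361t) = 1.1711, so e^(−0.361t) = 0.0117047.
−0.361·t = ln(0.0117047) = -4.4478, so t = 4.4478/0.361 = 12.321.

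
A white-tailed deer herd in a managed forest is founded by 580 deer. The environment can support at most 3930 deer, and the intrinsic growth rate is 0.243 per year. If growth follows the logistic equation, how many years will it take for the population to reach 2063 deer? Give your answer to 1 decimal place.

A = (K − N₀)/N₀ = (3930 − 580)/580 = 5.7759.
Solve 3930/(1 + 5.7759·e^(−0.243t)) = 2063: 1 + 5.7759·e^(−0.243t) = 1.905, so e^(−0.243t) = 0.156685.
−0.243·t = ln(0.156685) = -1.8535, so t = 1.8535/0.243 = 7.6276.

7.6 years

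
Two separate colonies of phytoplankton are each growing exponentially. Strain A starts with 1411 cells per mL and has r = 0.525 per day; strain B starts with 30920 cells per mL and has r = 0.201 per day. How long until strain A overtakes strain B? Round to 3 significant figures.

Set 1411·e^(0.525t) = 30920·e^(0.201t).
e^((0.525 − 0.201)t) = 30920/1411 → e^(0.324·t) = 21.914.
0.324·t = ln(21.914) = 3.0871, so t = 3.0871/0.324 = 9.5281.

9.53 days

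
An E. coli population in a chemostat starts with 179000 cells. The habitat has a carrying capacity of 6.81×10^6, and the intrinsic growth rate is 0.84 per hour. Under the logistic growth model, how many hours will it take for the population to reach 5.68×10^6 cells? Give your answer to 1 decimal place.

6.2 hours

A = (K − N₀)/N₀ = (6.81×10^6 − 179000)/179000 = 37.045.
Solve 6.81×10^6/(1 + 37.045·e^(−0.84t)) = 5.68×10^6: 1 + 37.045·e^(−0.84t) = 1.1989, so e^(−0.84t) = 0.00537037.
−0.84·t = ln(0.00537037) = -5.2269, so t = 5.2269/0.84 = 6.2225.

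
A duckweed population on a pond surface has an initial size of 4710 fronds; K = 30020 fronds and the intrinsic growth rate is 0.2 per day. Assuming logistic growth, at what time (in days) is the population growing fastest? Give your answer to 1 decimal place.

Logistic growth is fastest at N = K/2 = 15010.
A = (K − N₀)/N₀ = 5.3737. Set K/(1 + A·e^(−rt)) = K/2 → A·e^(−rt) = 1.
e^(−0.2t) = 1/5.3737 = 0.186092, so t = ln(5.3737)/0.2 = 1.6815/0.2 = 8.4076.

8.4 days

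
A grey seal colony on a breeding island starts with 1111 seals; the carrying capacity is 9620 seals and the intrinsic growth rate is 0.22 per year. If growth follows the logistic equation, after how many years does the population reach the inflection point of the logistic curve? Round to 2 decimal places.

Logistic growth is fastest at N = K/2 = 4810.
A = (K − N₀)/N₀ = 7.6589. Set K/(1 + A·e^(−rt)) = K/2 → A·e^(−rt) = 1.
e^(−0.22t) = 1/7.6589 = 0.130568, so t = ln(7.6589)/0.22 = 2.0359/0.22 = 9.2539.

9.25 years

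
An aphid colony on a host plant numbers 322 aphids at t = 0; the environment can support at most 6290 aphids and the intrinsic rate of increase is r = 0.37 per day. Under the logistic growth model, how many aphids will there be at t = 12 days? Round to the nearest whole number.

A = (K − N₀)/N₀ = (6290 − 322)/322 = 18.534.
N(t) = K/(1 + A·e^(−rt)) = 6290/(1 + 18.534×e^(−0.37×12)).
e^(−4.44) = 0.011796; denominator = 1 + 18.534×0.011796 = 1.2186.
N = 6290/1.2186 = 5161.54.

5162 aphids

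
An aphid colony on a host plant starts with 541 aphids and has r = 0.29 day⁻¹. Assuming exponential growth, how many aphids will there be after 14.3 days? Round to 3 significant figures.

N(t) = N₀·e^(rt) = 541 × e^(0.29×14.3) = 541 × e^4.147.
e^4.147 ≈ 63.244, so N ≈ 541 × 63.244 = 34215.

34200 aphids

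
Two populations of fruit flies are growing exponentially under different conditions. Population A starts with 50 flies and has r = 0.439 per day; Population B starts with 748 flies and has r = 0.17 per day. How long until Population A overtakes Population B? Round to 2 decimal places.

10.06 days

Set 50·e^(0.439t) = 748·e^(0.17t).
e^((0.439 − 0.17)t) = 748/50 → e^(0.269·t) = 14.96.
0.269·t = ln(14.96) = 2.7054, so t = 2.7054/0.269 = 10.057.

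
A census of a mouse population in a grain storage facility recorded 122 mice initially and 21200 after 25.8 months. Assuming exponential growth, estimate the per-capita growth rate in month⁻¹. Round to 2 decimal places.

From N(t) = N₀·e^(rt): e^(r·25.8) = 21200/122 = 173.77.
r·25.8 = ln(173.77) = 5.1577, so r = 5.1577/25.8 = 0.19991.

0.20 per month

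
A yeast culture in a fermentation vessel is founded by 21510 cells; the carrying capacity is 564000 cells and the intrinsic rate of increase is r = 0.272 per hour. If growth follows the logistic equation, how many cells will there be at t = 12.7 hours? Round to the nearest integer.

A = (K − N₀)/N₀ = (564000 − 21510)/21510 = 25.22.
N(t) = K/(1 + A·e^(−rt)) = 564000/(1 + 25.22×e^(−0.272×12.7)).
e^(−3.454) = 0.031606; denominator = 1 + 25.22×0.031606 = 1.7971.
N = 564000/1.7971 = 313835.

313835 cells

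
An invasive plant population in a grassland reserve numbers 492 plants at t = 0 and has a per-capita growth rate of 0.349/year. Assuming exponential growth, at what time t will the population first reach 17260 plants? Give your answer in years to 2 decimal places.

Set N₀·e^(rt) = 17260: e^(0.349·t) = 17260/492 = 35.081.
0.349·t = ln(35.081) = 3.5577, so t = 3.5577/0.349 = 10.194.

10.19 years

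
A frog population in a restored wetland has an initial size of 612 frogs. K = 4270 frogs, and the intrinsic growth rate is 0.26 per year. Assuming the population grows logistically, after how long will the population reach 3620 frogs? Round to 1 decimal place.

13.5 years

A = (K − N₀)/N₀ = (4270 − 612)/612 = 5.9771.
Solve 4270/(1 + 5.9771·e^(−0.26t)) = 3620: 1 + 5.9771·e^(−0.26t) = 1.1796, so e^(−0.26t) = 0.0300409.
−0.26·t = ln(0.0300409) = -3.5052, so t = 3.5052/0.26 = 13.482.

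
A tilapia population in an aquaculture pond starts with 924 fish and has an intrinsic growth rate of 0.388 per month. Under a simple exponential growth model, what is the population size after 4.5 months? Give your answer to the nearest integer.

5296 fish

N(t) = N₀·e^(rt) = 924 × e^(0.388×4.5) = 924 × e^1.746.
e^1.746 ≈ 5.7316, so N ≈ 924 × 5.7316 = 5296.03.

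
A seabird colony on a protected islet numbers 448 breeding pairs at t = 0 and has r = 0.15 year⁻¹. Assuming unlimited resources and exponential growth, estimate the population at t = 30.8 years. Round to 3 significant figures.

45500 breeding pairs

N(t) = N₀·e^(rt) = 448 × e^(0.15×30.8) = 448 × e^4.62.
e^4.62 ≈ 101.49, so N ≈ 448 × 101.49 = 45469.3.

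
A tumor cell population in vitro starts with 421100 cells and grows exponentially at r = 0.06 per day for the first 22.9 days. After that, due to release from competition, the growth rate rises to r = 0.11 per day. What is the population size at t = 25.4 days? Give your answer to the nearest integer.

2190468 cells

Phase 1: N(22.9) = 421100·e^(0.06×22.9) = 421100·e^1.374 = 1.663818×10^6.
Phase 2 runs for 25.4 − 22.9 = 2.5 days at r = 0.11.
N(25.4) = 1.663818×10^6·e^(0.11×2.5) = 1.663818×10^6·e^0.275 = 2.190468×10^6.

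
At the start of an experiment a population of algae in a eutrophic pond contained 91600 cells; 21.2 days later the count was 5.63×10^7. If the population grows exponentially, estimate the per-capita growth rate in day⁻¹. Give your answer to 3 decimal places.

From N(t) = N₀·e^(rt): e^(r·21.2) = 5.63×10^7/91600 = 614.63.
r·21.2 = ln(614.63) = 6.421, so r = 6.421/21.2 = 0.30288.

0.303 per day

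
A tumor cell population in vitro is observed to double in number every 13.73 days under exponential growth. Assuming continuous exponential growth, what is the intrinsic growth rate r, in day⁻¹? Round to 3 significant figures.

0.0505 per day

r = ln(2)/t_d = 0.6931/13.73 = 0.050484.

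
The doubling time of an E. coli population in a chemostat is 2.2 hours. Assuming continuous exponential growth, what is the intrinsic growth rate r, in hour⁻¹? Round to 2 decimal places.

r = ln(2)/t_d = 0.6931/2.2 = 0.31507.

0.32 per hour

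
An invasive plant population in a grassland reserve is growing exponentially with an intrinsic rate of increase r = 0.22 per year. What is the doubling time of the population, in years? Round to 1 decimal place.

3.2 years

Doubling time t_d = ln(2)/r = 0.6931/0.22 = 3.1507.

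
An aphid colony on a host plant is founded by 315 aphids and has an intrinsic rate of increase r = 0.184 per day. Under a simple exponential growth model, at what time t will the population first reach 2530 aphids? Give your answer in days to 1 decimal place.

11.3 days

Set N₀·e^(rt) = 2530: e^(0.184·t) = 2530/315 = 8.0317.
0.184·t = ln(8.0317) = 2.0834, so t = 2.0834/0.184 = 11.323.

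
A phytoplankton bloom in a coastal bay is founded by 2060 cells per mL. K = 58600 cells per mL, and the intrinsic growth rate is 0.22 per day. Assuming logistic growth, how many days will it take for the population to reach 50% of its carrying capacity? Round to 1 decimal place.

15.1 days

A = (K − N₀)/N₀ = (58600 − 2060)/2060 = 27.447.
Solve 58600/(1 + 27.447·e^(−0.22t)) = 29300: 1 + 27.447·e^(−0.22t) = 2, so e^(−0.22t) = 0.0364344.
−0.22·t = ln(0.0364344) = -3.3122, so t = 3.3122/0.22 = 15.056.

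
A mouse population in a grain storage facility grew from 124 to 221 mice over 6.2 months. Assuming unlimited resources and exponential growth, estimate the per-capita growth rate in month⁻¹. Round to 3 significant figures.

From N(t) = N₀·e^(rt): e^(r·6.2) = 221/124 = 1.7823.
r·6.2 = ln(1.7823) = 0.57788, so r = 0.57788/6.2 = 0.093207.

0.0932 per month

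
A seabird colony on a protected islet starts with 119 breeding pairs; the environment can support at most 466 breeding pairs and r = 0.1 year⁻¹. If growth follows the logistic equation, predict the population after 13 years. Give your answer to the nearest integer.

260 breeding pairs

A = (K − N₀)/N₀ = (466 − 119)/119 = 2.916.
N(t) = K/(1 + A·e^(−rt)) = 466/(1 + 2.916×e^(−0.1×13)).
e^(−1.3) = 0.27253; denominator = 1 + 2.916×0.27253 = 1.7947.
N = 466/1.7947 = 259.654.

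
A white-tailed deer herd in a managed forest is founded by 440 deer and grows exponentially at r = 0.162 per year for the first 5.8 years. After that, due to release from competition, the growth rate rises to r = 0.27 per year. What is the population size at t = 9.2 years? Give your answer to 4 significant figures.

2820 deer

Phase 1: N(5.8) = 440·e^(0.162×5.8) = 440·e^0.9396 = 1125.94.
Phase 2 runs for 9.2 − 5.8 = 3.4 years at r = 0.27.
N(9.2) = 1125.94·e^(0.27×3.4) = 1125.94·e^0.918 = 2819.67.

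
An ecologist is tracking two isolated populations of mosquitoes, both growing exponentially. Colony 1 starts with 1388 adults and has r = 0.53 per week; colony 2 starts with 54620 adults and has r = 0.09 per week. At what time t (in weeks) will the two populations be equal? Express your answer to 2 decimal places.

Set 1388·e^(0.53t) = 54620·e^(0.09t).
e^((0.53 − 0.09)t) = 54620/1388 → e^(0.44·t) = 39.352.
0.44·t = ln(39.352) = 3.6725, so t = 3.6725/0.44 = 8.3467.

8.35 weeks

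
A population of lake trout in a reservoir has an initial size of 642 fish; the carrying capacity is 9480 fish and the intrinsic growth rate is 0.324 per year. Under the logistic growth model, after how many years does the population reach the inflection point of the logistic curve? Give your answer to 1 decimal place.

8.1 years

Logistic growth is fastest at N = K/2 = 4740.
A = (K − N₀)/N₀ = 13.766. Set K/(1 + A·e^(−rt)) = K/2 → A·e^(−rt) = 1.
e^(−0.324t) = 1/13.766 = 0.0726409, so t = ln(13.766)/0.324 = 2.6222/0.324 = 8.0933.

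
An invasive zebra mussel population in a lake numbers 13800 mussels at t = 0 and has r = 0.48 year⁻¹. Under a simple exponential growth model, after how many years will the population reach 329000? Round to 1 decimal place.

Set N₀·e^(rt) = 329000: e^(0.48·t) = 329000/13800 = 23.841.
0.48·t = ln(23.841) = 3.1714, so t = 3.1714/0.48 = 6.6071.

6.6 years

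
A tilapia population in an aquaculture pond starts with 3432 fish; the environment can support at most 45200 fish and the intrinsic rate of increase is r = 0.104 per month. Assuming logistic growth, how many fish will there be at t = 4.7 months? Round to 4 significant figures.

5340 fish

A = (K − N₀)/N₀ = (45200 − 3432)/3432 = 12.17.
N(t) = K/(1 + A·e^(−rt)) = 45200/(1 + 12.17×e^(−0.104×4.7)).
e^(−0.4888) = 0.61336; denominator = 1 + 12.17×0.61336 = 8.4647.
N = 45200/8.4647 = 5339.81.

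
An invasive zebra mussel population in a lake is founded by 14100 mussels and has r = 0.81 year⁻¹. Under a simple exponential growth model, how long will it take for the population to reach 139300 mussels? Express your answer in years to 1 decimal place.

2.8 years

Set N₀·e^(rt) = 139300: e^(0.81·t) = 139300/14100 = 9.8794.
0.81·t = ln(9.8794) = 2.2905, so t = 2.2905/0.81 = 2.8277.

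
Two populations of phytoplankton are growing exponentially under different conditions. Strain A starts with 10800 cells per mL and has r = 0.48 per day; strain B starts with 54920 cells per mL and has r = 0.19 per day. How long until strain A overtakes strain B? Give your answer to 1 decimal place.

Set 10800·e^(0.48t) = 54920·e^(0.19t).
e^((0.48 − 0.19)t) = 54920/10800 → e^(0.29·t) = 5.0852.
0.29·t = ln(5.0852) = 1.6263, so t = 1.6263/0.29 = 5.608.

5.6 days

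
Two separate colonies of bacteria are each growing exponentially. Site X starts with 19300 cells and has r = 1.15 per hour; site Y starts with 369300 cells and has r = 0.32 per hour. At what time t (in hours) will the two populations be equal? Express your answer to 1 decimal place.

3.6 hours

Set 19300·e^(1.15t) = 369300·e^(0.32t).
e^((1.15 − 0.32)t) = 369300/19300 → e^(0.83·t) = 19.135.
0.83·t = ln(19.135) = 2.9515, so t = 2.9515/0.83 = 3.556.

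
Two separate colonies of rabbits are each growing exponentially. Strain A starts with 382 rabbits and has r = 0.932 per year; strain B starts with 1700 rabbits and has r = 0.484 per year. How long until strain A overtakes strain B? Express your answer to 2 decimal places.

Set 382·e^(0.932t) = 1700·e^(0.484t).
e^((0.932 − 0.484)t) = 1700/382 → e^(0.448·t) = 4.4503.
0.448·t = ln(4.4503) = 1.493, so t = 1.493/0.448 = 3.3325.

3.33 years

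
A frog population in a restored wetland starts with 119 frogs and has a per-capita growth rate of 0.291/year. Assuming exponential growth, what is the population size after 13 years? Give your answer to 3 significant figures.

N(t) = N₀·e^(rt) = 119 × e^(0.291×13) = 119 × e^3.783.
e^3.783 ≈ 43.948, so N ≈ 119 × 43.948 = 5229.77.

5230 frogs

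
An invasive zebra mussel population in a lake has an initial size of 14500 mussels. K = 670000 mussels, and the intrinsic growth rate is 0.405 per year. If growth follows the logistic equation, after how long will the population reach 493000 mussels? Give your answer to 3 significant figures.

A = (K − N₀)/N₀ = (670000 − 14500)/14500 = 45.207.
Solve 670000/(1 + 45.207·e^(−0.405t)) = 493000: 1 + 45.207·e^(−0.405t) = 1.359, so e^(−0.405t) = 0.00794185.
−0.405·t = ln(0.00794185) = -4.8356, so t = 4.8356/0.405 = 11.94.

11.9 years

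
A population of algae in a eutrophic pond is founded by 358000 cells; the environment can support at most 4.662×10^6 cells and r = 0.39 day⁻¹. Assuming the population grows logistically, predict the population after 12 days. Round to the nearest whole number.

A = (K − N₀)/N₀ = (4.662×10^6 − 358000)/358000 = 12.022.
N(t) = K/(1 + A·e^(−rt)) = 4.662×10^6/(1 + 12.022×e^(−0.39×12)).
e^(−4.68) = 0.009279; denominator = 1 + 12.022×0.009279 = 1.1116.
N = 4.662×10^6/1.1116 = 4.194122×10^6.

4194122 cells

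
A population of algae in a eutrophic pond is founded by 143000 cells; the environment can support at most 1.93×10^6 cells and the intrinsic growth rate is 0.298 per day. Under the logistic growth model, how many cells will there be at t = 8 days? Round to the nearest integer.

A = (K − N₀)/N₀ = (1.93×10^6 − 143000)/143000 = 12.497.
N(t) = K/(1 + A·e^(−rt)) = 1.93×10^6/(1 + 12.497×e^(−0.298×8)).
e^(−2.384) = 0.092181; denominator = 1 + 12.497×0.092181 = 2.1519.
N = 1.93×10^6/2.1519 = 896864.

896864 cells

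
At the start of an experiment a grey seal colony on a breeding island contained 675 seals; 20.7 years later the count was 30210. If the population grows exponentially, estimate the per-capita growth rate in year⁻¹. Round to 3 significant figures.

0.184 per year

From N(t) = N₀·e^(rt): e^(r·20.7) = 30210/675 = 44.756.
r·20.7 = ln(44.756) = 3.8012, so r = 3.8012/20.7 = 0.18363.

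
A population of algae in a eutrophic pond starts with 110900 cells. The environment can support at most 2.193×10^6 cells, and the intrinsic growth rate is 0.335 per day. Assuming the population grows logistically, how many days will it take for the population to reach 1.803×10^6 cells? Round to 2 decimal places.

13.32 days

A = (K − N₀)/N₀ = (2.193×10^6 − 110900)/110900 = 18.775.
Solve 2.193×10^6/(1 + 18.775·e^(−0.335t)) = 1.803×10^6: 1 + 18.775·e^(−0.335t) = 1.2163, so e^(−0.335t) = 0.0115212.
−0.335·t = ln(0.0115212) = -4.4636, so t = 4.4636/0.335 = 13.324.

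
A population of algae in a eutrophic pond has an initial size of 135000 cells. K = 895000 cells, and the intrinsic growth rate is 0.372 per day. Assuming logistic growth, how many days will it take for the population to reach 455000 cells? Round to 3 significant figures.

4.74 days

A = (K − N₀)/N₀ = (895000 − 135000)/135000 = 5.6296.
Solve 895000/(1 + 5.6296·e^(−0.372t)) = 455000: 1 + 5.6296·e^(−0.372t) = 1.967, so e^(−0.372t) = 0.171776.
−0.372·t = ln(0.171776) = -1.7616, so t = 1.7616/0.372 = 4.7354.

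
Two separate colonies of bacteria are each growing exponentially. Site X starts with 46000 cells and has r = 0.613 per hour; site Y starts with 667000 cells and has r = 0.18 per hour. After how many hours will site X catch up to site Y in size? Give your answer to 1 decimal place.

Set 46000·e^(0.613t) = 667000·e^(0.18t).
e^((0.613 − 0.18)t) = 667000/46000 → e^(0.433·t) = 14.5.
0.433·t = ln(14.5) = 2.6741, so t = 2.6741/0.433 = 6.1759.

6.2 hours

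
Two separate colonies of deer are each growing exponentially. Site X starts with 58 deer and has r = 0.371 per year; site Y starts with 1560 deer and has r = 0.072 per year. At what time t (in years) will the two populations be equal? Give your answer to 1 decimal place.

11.0 years

Set 58·e^(0.371t) = 1560·e^(0.072t).
e^((0.371 − 0.072)t) = 1560/58 → e^(0.299·t) = 26.897.
0.299·t = ln(26.897) = 3.292, so t = 3.292/0.299 = 11.01.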